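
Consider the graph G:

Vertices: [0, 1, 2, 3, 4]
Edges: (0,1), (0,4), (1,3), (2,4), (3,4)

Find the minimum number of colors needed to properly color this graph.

The graph has a maximum clique of size 2 (lower bound on chromatic number).
A valid 2-coloring: {0: 1, 1: 0, 2: 1, 3: 1, 4: 0}.
Chromatic number = 2.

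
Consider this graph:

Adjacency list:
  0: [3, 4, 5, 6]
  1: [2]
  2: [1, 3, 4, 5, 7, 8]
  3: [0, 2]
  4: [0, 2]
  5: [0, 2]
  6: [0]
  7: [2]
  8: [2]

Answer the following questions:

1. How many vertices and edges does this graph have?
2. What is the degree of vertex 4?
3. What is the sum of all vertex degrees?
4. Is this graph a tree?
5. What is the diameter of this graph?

Count: 9 vertices, 10 edges.
Vertex 4 has neighbors [0, 2], degree = 2.
Handshaking lemma: 2 * 10 = 20.
A tree on 9 vertices has 8 edges. This graph has 10 edges (2 extra). Not a tree.
Diameter (longest shortest path) = 4.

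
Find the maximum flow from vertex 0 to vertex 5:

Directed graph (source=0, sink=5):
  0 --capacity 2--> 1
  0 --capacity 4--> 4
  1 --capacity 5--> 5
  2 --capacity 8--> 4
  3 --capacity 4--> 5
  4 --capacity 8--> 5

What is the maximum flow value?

Computing max flow:
  Flow on (0->1): 2/2
  Flow on (0->4): 4/4
  Flow on (1->5): 2/5
  Flow on (4->5): 4/8
Maximum flow = 6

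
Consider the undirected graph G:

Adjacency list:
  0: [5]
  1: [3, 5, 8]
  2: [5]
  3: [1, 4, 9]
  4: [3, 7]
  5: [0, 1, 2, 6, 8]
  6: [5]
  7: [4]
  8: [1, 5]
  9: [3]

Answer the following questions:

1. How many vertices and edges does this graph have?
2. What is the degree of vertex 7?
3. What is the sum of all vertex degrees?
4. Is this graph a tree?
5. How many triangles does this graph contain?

Count: 10 vertices, 10 edges.
Vertex 7 has neighbors [4], degree = 1.
Handshaking lemma: 2 * 10 = 20.
A tree on 10 vertices has 9 edges. This graph has 10 edges (1 extra). Not a tree.
Number of triangles = 1.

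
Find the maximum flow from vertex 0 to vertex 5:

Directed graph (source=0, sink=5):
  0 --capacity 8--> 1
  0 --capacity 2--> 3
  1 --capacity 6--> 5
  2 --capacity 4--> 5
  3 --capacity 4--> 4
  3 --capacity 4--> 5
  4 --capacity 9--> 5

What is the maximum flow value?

Computing max flow:
  Flow on (0->1): 6/8
  Flow on (0->3): 2/2
  Flow on (1->5): 6/6
  Flow on (3->5): 2/4
Maximum flow = 8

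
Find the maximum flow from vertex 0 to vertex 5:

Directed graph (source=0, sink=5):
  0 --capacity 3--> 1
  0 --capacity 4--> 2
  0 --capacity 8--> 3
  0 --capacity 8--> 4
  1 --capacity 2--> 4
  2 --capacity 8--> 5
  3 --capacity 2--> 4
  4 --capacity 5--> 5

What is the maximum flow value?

Computing max flow:
  Flow on (0->1): 2/3
  Flow on (0->2): 4/4
  Flow on (0->3): 2/8
  Flow on (0->4): 1/8
  Flow on (1->4): 2/2
  Flow on (2->5): 4/8
  Flow on (3->4): 2/2
  Flow on (4->5): 5/5
Maximum flow = 9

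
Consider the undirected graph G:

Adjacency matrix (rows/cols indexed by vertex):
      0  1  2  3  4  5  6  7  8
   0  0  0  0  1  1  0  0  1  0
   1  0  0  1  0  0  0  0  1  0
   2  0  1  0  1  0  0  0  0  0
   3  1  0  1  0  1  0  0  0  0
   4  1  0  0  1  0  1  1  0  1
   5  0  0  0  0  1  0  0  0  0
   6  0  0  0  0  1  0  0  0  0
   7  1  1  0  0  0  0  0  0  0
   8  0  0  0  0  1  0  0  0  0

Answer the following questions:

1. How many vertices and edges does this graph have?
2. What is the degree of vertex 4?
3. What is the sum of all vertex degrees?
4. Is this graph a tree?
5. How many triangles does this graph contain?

Count: 9 vertices, 10 edges.
Vertex 4 has neighbors [0, 3, 5, 6, 8], degree = 5.
Handshaking lemma: 2 * 10 = 20.
A tree on 9 vertices has 8 edges. This graph has 10 edges (2 extra). Not a tree.
Number of triangles = 1.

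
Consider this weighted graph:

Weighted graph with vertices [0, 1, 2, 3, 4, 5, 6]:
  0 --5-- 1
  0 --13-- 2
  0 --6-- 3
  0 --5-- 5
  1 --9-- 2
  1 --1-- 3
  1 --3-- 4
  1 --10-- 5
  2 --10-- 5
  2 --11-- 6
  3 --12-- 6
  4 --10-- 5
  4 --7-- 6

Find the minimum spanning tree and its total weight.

Applying Kruskal's algorithm (sort edges by weight, add if no cycle):
  Add (1,3) w=1
  Add (1,4) w=3
  Add (0,5) w=5
  Add (0,1) w=5
  Skip (0,3) w=6 (creates cycle)
  Add (4,6) w=7
  Add (1,2) w=9
  Skip (1,5) w=10 (creates cycle)
  Skip (2,5) w=10 (creates cycle)
  Skip (4,5) w=10 (creates cycle)
  Skip (2,6) w=11 (creates cycle)
  Skip (3,6) w=12 (creates cycle)
  Skip (0,2) w=13 (creates cycle)
MST weight = 30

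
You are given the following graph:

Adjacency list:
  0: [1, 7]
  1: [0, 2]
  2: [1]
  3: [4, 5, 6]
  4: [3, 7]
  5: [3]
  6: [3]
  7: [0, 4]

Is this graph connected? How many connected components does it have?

Checking connectivity: the graph has 1 connected component(s).
All vertices are reachable from each other. The graph IS connected.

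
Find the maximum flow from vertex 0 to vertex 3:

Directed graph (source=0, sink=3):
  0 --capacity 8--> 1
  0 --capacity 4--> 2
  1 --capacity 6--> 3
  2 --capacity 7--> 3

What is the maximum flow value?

Computing max flow:
  Flow on (0->1): 6/8
  Flow on (0->2): 4/4
  Flow on (1->3): 6/6
  Flow on (2->3): 4/7
Maximum flow = 10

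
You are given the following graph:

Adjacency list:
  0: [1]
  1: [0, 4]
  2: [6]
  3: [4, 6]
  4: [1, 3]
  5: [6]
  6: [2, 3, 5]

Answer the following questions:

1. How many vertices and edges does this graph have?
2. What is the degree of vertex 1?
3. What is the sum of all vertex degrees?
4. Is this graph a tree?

Count: 7 vertices, 6 edges.
Vertex 1 has neighbors [0, 4], degree = 2.
Handshaking lemma: 2 * 6 = 12.
A graph is a tree iff it is connected and has exactly n-1 edges. This graph is connected (all 7 vertices in one component) and has 7-1 = 6 edges. It is a tree.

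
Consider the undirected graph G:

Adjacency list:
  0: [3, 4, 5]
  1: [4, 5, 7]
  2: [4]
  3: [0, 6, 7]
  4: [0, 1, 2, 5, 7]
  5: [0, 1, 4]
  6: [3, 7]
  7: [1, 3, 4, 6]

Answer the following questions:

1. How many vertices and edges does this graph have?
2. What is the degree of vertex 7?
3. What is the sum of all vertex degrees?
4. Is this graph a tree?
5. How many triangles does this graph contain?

Count: 8 vertices, 12 edges.
Vertex 7 has neighbors [1, 3, 4, 6], degree = 4.
Handshaking lemma: 2 * 12 = 24.
A tree on 8 vertices has 7 edges. This graph has 12 edges (5 extra). Not a tree.
Number of triangles = 4.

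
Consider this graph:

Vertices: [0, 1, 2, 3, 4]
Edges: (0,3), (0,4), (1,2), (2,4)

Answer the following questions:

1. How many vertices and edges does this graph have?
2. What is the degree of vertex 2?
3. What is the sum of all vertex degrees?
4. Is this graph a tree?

Count: 5 vertices, 4 edges.
Vertex 2 has neighbors [1, 4], degree = 2.
Handshaking lemma: 2 * 4 = 8.
A graph is a tree iff it is connected and has exactly n-1 edges. This graph is connected (all 5 vertices in one component) and has 5-1 = 4 edges. It is a tree.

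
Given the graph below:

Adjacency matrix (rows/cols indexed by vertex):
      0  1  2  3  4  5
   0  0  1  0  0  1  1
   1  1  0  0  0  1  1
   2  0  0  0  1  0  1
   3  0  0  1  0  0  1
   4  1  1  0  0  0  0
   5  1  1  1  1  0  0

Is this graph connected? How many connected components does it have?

Checking connectivity: the graph has 1 connected component(s).
All vertices are reachable from each other. The graph IS connected.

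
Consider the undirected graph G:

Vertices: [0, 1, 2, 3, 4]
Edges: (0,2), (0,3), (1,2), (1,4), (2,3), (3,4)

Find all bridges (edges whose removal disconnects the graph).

No bridges found. The graph is 2-edge-connected (no single edge removal disconnects it).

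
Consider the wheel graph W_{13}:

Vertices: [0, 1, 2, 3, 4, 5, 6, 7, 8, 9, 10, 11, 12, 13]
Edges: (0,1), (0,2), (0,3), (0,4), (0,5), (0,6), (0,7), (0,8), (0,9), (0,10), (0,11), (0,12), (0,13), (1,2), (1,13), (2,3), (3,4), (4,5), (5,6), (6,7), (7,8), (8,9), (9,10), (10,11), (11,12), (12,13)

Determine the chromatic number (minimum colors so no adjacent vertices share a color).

W_{13} = C_{13} plus a hub adjacent to every cycle vertex.
The outer cycle needs 3 colors (odd cycle); the hub is adjacent to all of them so needs a fresh color.
Chromatic number = 3 + 1 = 4.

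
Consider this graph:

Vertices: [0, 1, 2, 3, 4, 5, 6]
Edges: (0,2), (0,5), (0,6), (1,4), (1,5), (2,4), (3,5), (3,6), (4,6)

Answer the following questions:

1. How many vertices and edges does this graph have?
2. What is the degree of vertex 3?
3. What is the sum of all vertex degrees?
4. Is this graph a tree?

Count: 7 vertices, 9 edges.
Vertex 3 has neighbors [5, 6], degree = 2.
Handshaking lemma: 2 * 9 = 18.
A tree on 7 vertices has 6 edges. This graph has 9 edges (3 extra). Not a tree.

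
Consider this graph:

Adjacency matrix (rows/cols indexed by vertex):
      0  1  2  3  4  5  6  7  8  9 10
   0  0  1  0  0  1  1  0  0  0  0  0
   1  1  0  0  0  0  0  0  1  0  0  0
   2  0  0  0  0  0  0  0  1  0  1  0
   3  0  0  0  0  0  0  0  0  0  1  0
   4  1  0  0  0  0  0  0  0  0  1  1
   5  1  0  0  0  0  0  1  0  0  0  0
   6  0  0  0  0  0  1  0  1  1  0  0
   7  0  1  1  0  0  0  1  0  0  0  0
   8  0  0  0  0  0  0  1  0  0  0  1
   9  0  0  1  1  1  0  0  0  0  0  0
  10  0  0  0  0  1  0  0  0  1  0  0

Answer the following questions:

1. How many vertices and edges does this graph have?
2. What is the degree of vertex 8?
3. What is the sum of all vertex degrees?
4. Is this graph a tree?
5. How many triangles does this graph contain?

Count: 11 vertices, 13 edges.
Vertex 8 has neighbors [6, 10], degree = 2.
Handshaking lemma: 2 * 13 = 26.
A tree on 11 vertices has 10 edges. This graph has 13 edges (3 extra). Not a tree.
Number of triangles = 0.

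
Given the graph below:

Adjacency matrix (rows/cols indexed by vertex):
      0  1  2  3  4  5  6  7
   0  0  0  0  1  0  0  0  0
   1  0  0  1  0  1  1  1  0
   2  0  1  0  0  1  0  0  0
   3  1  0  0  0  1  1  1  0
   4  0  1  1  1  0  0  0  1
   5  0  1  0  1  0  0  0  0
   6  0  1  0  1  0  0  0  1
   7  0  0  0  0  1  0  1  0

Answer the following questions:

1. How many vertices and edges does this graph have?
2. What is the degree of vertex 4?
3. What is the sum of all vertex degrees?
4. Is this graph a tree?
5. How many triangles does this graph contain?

Count: 8 vertices, 11 edges.
Vertex 4 has neighbors [1, 2, 3, 7], degree = 4.
Handshaking lemma: 2 * 11 = 22.
A tree on 8 vertices has 7 edges. This graph has 11 edges (4 extra). Not a tree.
Number of triangles = 1.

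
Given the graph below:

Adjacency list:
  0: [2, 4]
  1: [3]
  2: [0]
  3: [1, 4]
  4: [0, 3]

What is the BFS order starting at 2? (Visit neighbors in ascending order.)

BFS from vertex 2 (neighbors processed in ascending order):
Visit order: 2, 0, 4, 3, 1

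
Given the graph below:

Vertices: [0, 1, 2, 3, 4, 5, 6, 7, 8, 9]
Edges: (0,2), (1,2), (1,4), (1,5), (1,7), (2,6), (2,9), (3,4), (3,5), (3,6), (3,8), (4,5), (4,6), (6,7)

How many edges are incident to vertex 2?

Vertex 2 has neighbors [0, 1, 6, 9], so deg(2) = 4.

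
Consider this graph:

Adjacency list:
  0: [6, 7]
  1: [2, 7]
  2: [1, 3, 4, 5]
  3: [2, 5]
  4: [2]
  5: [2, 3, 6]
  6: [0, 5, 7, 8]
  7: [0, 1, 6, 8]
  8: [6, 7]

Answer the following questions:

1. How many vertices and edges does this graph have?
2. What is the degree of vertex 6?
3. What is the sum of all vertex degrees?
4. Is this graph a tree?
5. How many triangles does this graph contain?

Count: 9 vertices, 12 edges.
Vertex 6 has neighbors [0, 5, 7, 8], degree = 4.
Handshaking lemma: 2 * 12 = 24.
A tree on 9 vertices has 8 edges. This graph has 12 edges (4 extra). Not a tree.
Number of triangles = 3.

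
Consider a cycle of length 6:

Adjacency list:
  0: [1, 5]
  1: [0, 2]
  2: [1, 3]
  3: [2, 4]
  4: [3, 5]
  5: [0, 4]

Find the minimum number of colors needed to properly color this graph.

This is an even cycle (C_6). Even cycles are bipartite.
Chromatic number = 2.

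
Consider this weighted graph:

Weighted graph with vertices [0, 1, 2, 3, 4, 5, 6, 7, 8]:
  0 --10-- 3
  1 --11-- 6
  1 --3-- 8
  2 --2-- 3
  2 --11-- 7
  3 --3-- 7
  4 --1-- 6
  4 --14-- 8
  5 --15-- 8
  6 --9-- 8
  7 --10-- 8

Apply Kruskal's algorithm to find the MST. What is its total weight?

Applying Kruskal's algorithm (sort edges by weight, add if no cycle):
  Add (4,6) w=1
  Add (2,3) w=2
  Add (1,8) w=3
  Add (3,7) w=3
  Add (6,8) w=9
  Add (0,3) w=10
  Add (7,8) w=10
  Skip (1,6) w=11 (creates cycle)
  Skip (2,7) w=11 (creates cycle)
  Skip (4,8) w=14 (creates cycle)
  Add (5,8) w=15
MST weight = 53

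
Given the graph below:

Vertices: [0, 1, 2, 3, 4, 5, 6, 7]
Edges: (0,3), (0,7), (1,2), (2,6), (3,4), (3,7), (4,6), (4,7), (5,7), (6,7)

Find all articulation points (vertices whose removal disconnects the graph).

An articulation point is a vertex whose removal disconnects the graph.
Articulation points: [2, 6, 7]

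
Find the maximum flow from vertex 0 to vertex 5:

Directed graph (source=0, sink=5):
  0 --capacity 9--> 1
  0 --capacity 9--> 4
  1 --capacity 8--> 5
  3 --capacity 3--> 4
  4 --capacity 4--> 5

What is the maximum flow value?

Computing max flow:
  Flow on (0->1): 8/9
  Flow on (0->4): 4/9
  Flow on (1->5): 8/8
  Flow on (4->5): 4/4
Maximum flow = 12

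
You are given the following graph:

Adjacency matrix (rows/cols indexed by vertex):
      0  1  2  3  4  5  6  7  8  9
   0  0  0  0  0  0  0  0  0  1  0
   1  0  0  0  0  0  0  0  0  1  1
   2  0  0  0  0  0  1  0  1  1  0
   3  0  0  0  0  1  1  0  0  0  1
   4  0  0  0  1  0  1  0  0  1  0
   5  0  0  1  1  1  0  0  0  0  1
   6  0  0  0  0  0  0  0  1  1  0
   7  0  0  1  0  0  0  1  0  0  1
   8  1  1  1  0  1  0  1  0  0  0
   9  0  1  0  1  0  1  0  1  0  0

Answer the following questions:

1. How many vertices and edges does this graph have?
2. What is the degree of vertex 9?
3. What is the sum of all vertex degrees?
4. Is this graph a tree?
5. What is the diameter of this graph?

Count: 10 vertices, 15 edges.
Vertex 9 has neighbors [1, 3, 5, 7], degree = 4.
Handshaking lemma: 2 * 15 = 30.
A tree on 10 vertices has 9 edges. This graph has 15 edges (6 extra). Not a tree.
Diameter (longest shortest path) = 3.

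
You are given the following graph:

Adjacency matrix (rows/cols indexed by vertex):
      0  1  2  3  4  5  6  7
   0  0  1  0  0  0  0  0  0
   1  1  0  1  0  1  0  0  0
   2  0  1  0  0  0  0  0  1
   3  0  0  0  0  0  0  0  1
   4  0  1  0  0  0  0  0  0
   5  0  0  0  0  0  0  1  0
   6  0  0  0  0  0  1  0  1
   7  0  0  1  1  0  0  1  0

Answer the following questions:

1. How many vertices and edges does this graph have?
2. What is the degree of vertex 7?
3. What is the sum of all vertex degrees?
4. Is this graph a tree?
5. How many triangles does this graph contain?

Count: 8 vertices, 7 edges.
Vertex 7 has neighbors [2, 3, 6], degree = 3.
Handshaking lemma: 2 * 7 = 14.
A graph is a tree iff it is connected and has exactly n-1 edges. This graph is connected (all 8 vertices in one component) and has 8-1 = 7 edges. It is a tree.
Number of triangles = 0.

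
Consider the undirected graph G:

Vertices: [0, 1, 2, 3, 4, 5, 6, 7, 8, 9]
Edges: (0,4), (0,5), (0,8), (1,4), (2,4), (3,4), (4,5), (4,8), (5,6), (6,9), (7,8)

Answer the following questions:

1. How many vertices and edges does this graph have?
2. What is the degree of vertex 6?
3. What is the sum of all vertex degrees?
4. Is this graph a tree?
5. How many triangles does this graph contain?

Count: 10 vertices, 11 edges.
Vertex 6 has neighbors [5, 9], degree = 2.
Handshaking lemma: 2 * 11 = 22.
A tree on 10 vertices has 9 edges. This graph has 11 edges (2 extra). Not a tree.
Number of triangles = 2.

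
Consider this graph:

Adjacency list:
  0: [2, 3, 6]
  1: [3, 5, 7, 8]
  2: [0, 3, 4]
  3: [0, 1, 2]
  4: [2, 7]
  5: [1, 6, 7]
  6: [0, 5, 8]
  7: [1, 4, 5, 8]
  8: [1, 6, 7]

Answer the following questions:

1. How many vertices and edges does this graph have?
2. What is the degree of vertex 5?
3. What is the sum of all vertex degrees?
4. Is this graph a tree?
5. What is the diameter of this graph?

Count: 9 vertices, 14 edges.
Vertex 5 has neighbors [1, 6, 7], degree = 3.
Handshaking lemma: 2 * 14 = 28.
A tree on 9 vertices has 8 edges. This graph has 14 edges (6 extra). Not a tree.
Diameter (longest shortest path) = 3.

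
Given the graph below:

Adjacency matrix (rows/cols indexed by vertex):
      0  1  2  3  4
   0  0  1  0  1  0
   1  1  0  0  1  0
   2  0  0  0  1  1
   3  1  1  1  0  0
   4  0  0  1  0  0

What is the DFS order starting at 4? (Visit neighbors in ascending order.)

DFS from vertex 4 (neighbors processed in ascending order):
Visit order: 4, 2, 3, 0, 1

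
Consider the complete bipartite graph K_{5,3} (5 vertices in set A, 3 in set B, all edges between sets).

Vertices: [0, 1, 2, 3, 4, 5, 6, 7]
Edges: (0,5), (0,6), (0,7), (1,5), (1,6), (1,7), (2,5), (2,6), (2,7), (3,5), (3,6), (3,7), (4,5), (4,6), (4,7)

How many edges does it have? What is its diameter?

K_{5,3} has 5 * 3 = 15 edges.
Any vertex reaches any opposite-side vertex in 1 step; same-side vertices reach in 2 steps via any opposite-side vertex.
Diameter = 2.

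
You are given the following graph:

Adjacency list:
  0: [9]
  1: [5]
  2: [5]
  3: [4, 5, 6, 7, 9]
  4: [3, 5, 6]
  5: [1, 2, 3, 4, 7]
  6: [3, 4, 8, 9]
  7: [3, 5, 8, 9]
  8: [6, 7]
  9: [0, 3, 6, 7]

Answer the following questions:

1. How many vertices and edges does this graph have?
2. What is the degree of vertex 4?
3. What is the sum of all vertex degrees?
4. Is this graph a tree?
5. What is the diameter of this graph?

Count: 10 vertices, 15 edges.
Vertex 4 has neighbors [3, 5, 6], degree = 3.
Handshaking lemma: 2 * 15 = 30.
A tree on 10 vertices has 9 edges. This graph has 15 edges (6 extra). Not a tree.
Diameter (longest shortest path) = 4.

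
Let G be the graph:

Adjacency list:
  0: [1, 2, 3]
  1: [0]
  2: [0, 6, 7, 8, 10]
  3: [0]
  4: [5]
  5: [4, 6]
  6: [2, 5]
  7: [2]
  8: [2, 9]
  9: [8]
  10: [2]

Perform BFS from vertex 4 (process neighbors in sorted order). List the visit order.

BFS from vertex 4 (neighbors processed in ascending order):
Visit order: 4, 5, 6, 2, 0, 7, 8, 10, 1, 3, 9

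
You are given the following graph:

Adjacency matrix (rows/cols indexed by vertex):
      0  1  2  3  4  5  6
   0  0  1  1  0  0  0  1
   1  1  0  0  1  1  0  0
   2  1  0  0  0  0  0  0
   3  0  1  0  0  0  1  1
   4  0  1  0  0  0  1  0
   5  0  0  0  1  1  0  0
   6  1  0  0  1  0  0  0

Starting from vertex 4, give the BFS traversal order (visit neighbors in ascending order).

BFS from vertex 4 (neighbors processed in ascending order):
Visit order: 4, 1, 5, 0, 3, 2, 6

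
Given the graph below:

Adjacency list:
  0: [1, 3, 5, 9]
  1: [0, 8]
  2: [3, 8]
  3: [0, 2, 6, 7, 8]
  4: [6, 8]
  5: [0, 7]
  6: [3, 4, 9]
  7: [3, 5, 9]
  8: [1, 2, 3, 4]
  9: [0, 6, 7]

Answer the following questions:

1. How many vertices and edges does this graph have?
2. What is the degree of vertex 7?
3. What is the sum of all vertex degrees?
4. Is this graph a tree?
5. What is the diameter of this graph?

Count: 10 vertices, 15 edges.
Vertex 7 has neighbors [3, 5, 9], degree = 3.
Handshaking lemma: 2 * 15 = 30.
A tree on 10 vertices has 9 edges. This graph has 15 edges (6 extra). Not a tree.
Diameter (longest shortest path) = 4.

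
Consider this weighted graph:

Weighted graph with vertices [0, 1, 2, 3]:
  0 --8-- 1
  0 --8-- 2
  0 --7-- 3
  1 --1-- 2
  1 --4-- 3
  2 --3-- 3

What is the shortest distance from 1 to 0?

Using Dijkstra's algorithm from vertex 1:
Shortest path: 1 -> 0
Total weight: 8 = 8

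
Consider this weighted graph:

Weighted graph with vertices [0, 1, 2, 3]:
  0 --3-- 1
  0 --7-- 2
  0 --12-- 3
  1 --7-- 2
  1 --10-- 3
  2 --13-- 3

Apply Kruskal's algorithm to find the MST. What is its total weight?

Applying Kruskal's algorithm (sort edges by weight, add if no cycle):
  Add (0,1) w=3
  Add (0,2) w=7
  Skip (1,2) w=7 (creates cycle)
  Add (1,3) w=10
  Skip (0,3) w=12 (creates cycle)
  Skip (2,3) w=13 (creates cycle)
MST weight = 20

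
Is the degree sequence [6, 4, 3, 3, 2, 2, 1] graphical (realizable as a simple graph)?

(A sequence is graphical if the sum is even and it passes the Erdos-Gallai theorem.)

Sum of degrees = 21. Sum is odd, so the sequence is NOT graphical.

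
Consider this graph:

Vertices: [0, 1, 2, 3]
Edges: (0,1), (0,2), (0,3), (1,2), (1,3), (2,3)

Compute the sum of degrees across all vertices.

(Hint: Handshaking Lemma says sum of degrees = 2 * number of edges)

Count edges: 6 edges.
By Handshaking Lemma: sum of degrees = 2 * 6 = 12.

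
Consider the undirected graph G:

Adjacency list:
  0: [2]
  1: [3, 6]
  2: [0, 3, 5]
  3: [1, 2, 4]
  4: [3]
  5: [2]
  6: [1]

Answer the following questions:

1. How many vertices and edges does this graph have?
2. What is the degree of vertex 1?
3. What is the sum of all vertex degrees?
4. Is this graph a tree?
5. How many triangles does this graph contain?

Count: 7 vertices, 6 edges.
Vertex 1 has neighbors [3, 6], degree = 2.
Handshaking lemma: 2 * 6 = 12.
A graph is a tree iff it is connected and has exactly n-1 edges. This graph is connected (all 7 vertices in one component) and has 7-1 = 6 edges. It is a tree.
Number of triangles = 0.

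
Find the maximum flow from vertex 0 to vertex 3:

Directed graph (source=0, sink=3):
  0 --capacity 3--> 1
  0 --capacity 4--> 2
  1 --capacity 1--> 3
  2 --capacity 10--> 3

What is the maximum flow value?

Computing max flow:
  Flow on (0->1): 1/3
  Flow on (0->2): 4/4
  Flow on (1->3): 1/1
  Flow on (2->3): 4/10
Maximum flow = 5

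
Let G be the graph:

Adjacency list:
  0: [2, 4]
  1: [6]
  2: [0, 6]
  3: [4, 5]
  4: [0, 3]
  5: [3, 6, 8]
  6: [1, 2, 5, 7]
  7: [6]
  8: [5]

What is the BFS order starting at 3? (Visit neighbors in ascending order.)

BFS from vertex 3 (neighbors processed in ascending order):
Visit order: 3, 4, 5, 0, 6, 8, 2, 1, 7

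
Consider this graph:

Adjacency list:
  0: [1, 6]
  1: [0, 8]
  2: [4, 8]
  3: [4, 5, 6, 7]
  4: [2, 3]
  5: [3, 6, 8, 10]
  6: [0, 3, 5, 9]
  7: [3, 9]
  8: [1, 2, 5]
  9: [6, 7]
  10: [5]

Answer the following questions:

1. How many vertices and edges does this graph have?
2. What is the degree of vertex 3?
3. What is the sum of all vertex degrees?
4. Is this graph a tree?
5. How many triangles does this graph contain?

Count: 11 vertices, 14 edges.
Vertex 3 has neighbors [4, 5, 6, 7], degree = 4.
Handshaking lemma: 2 * 14 = 28.
A tree on 11 vertices has 10 edges. This graph has 14 edges (4 extra). Not a tree.
Number of triangles = 1.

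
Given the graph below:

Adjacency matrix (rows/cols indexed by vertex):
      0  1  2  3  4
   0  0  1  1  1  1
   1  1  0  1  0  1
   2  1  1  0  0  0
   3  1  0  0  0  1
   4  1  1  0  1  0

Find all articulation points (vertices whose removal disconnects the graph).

No articulation points. The graph is biconnected.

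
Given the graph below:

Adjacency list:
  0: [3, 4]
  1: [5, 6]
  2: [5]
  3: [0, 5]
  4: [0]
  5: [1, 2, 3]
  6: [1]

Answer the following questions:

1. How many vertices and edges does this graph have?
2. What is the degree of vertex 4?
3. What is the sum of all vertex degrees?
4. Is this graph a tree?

Count: 7 vertices, 6 edges.
Vertex 4 has neighbors [0], degree = 1.
Handshaking lemma: 2 * 6 = 12.
A graph is a tree iff it is connected and has exactly n-1 edges. This graph is connected (all 7 vertices in one component) and has 7-1 = 6 edges. It is a tree.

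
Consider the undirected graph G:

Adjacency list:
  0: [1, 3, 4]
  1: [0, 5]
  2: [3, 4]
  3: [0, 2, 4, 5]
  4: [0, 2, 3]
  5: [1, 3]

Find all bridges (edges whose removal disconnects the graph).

No bridges found. The graph is 2-edge-connected (no single edge removal disconnects it).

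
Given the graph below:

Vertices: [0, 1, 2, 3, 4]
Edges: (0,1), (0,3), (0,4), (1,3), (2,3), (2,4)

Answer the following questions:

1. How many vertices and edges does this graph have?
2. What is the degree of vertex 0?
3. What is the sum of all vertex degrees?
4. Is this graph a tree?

Count: 5 vertices, 6 edges.
Vertex 0 has neighbors [1, 3, 4], degree = 3.
Handshaking lemma: 2 * 6 = 12.
A tree on 5 vertices has 4 edges. This graph has 6 edges (2 extra). Not a tree.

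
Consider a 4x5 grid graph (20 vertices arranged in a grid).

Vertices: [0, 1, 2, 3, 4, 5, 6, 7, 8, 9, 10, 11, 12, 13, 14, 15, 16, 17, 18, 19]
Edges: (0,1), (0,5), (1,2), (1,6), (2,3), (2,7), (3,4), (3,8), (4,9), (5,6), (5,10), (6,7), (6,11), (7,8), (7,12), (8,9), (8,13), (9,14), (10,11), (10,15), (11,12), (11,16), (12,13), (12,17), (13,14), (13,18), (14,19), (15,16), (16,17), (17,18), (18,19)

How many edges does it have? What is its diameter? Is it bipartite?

A 4x5 grid has 15 vertical edges and 16 horizontal edges.
Total edges = 15 + 16 = 31.
Diameter = (4-1) + (5-1) = 7 (corner to opposite corner).
Grid graphs are bipartite (checkerboard coloring).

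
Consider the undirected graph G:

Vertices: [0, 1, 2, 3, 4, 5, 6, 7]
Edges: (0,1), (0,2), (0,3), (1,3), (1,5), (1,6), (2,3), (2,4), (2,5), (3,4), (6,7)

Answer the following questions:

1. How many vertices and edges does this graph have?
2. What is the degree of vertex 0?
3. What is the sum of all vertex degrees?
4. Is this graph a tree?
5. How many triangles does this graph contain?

Count: 8 vertices, 11 edges.
Vertex 0 has neighbors [1, 2, 3], degree = 3.
Handshaking lemma: 2 * 11 = 22.
A tree on 8 vertices has 7 edges. This graph has 11 edges (4 extra). Not a tree.
Number of triangles = 3.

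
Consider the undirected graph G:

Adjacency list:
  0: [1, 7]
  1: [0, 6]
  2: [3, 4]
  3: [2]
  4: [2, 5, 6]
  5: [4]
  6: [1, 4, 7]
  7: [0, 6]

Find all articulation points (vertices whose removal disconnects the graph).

An articulation point is a vertex whose removal disconnects the graph.
Articulation points: [2, 4, 6]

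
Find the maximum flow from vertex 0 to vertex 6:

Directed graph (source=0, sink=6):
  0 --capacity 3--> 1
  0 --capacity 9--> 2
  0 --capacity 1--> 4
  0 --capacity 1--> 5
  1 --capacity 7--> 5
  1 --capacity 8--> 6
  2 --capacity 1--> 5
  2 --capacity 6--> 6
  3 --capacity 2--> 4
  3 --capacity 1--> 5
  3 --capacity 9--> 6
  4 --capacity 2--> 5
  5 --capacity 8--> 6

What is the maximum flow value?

Computing max flow:
  Flow on (0->1): 3/3
  Flow on (0->2): 7/9
  Flow on (0->4): 1/1
  Flow on (0->5): 1/1
  Flow on (1->6): 3/8
  Flow on (2->5): 1/1
  Flow on (2->6): 6/6
  Flow on (4->5): 1/2
  Flow on (5->6): 3/8
Maximum flow = 12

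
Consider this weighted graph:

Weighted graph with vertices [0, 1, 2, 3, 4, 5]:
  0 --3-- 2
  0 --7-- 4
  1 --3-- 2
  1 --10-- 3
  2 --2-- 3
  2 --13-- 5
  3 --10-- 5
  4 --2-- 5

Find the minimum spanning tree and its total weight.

Applying Kruskal's algorithm (sort edges by weight, add if no cycle):
  Add (2,3) w=2
  Add (4,5) w=2
  Add (0,2) w=3
  Add (1,2) w=3
  Add (0,4) w=7
  Skip (1,3) w=10 (creates cycle)
  Skip (3,5) w=10 (creates cycle)
  Skip (2,5) w=13 (creates cycle)
MST weight = 17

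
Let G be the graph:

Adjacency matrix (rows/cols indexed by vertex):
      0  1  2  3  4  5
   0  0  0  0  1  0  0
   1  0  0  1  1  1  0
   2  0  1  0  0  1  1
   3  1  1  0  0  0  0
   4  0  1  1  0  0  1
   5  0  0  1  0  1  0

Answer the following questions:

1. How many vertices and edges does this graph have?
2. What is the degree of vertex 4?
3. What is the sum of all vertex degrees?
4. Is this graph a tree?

Count: 6 vertices, 7 edges.
Vertex 4 has neighbors [1, 2, 5], degree = 3.
Handshaking lemma: 2 * 7 = 14.
A tree on 6 vertices has 5 edges. This graph has 7 edges (2 extra). Not a tree.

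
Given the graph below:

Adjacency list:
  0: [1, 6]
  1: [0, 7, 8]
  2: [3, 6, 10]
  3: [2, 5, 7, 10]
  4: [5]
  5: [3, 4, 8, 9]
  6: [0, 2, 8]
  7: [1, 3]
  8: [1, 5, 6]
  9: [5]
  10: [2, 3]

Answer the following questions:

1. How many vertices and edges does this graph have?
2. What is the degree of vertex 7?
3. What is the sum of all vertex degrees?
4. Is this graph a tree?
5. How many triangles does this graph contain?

Count: 11 vertices, 14 edges.
Vertex 7 has neighbors [1, 3], degree = 2.
Handshaking lemma: 2 * 14 = 28.
A tree on 11 vertices has 10 edges. This graph has 14 edges (4 extra). Not a tree.
Number of triangles = 1.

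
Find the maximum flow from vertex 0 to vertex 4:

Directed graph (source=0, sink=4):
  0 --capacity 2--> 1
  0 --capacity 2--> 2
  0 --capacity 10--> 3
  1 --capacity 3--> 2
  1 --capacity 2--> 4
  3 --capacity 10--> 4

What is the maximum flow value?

Computing max flow:
  Flow on (0->1): 2/2
  Flow on (0->3): 10/10
  Flow on (1->4): 2/2
  Flow on (3->4): 10/10
Maximum flow = 12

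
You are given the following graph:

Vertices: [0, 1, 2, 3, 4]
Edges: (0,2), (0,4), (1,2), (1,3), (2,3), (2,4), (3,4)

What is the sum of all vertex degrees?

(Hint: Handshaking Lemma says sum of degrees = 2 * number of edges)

Count edges: 7 edges.
By Handshaking Lemma: sum of degrees = 2 * 7 = 14.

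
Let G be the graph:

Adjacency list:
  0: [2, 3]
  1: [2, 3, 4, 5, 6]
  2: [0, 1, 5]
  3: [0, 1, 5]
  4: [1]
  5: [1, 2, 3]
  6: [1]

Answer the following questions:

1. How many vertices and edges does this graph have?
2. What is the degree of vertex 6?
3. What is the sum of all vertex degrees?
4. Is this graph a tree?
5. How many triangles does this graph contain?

Count: 7 vertices, 9 edges.
Vertex 6 has neighbors [1], degree = 1.
Handshaking lemma: 2 * 9 = 18.
A tree on 7 vertices has 6 edges. This graph has 9 edges (3 extra). Not a tree.
Number of triangles = 2.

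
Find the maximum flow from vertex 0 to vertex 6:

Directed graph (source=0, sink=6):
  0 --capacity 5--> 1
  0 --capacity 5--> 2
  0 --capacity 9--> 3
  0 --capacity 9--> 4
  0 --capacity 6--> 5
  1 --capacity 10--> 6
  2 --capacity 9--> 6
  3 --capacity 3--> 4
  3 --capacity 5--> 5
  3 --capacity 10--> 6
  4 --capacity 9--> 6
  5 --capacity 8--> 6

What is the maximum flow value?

Computing max flow:
  Flow on (0->1): 5/5
  Flow on (0->2): 5/5
  Flow on (0->3): 9/9
  Flow on (0->4): 9/9
  Flow on (0->5): 6/6
  Flow on (1->6): 5/10
  Flow on (2->6): 5/9
  Flow on (3->6): 9/10
  Flow on (4->6): 9/9
  Flow on (5->6): 6/8
Maximum flow = 34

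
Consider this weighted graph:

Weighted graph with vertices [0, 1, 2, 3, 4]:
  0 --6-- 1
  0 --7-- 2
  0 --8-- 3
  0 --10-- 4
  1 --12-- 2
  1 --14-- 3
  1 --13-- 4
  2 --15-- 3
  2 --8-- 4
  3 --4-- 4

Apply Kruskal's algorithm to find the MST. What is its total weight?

Applying Kruskal's algorithm (sort edges by weight, add if no cycle):
  Add (3,4) w=4
  Add (0,1) w=6
  Add (0,2) w=7
  Add (0,3) w=8
  Skip (2,4) w=8 (creates cycle)
  Skip (0,4) w=10 (creates cycle)
  Skip (1,2) w=12 (creates cycle)
  Skip (1,4) w=13 (creates cycle)
  Skip (1,3) w=14 (creates cycle)
  Skip (2,3) w=15 (creates cycle)
MST weight = 25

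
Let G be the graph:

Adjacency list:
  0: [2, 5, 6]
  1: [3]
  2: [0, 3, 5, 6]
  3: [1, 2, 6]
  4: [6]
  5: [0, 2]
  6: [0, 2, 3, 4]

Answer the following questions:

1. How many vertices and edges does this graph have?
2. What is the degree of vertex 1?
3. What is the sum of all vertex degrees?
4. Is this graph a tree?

Count: 7 vertices, 9 edges.
Vertex 1 has neighbors [3], degree = 1.
Handshaking lemma: 2 * 9 = 18.
A tree on 7 vertices has 6 edges. This graph has 9 edges (3 extra). Not a tree.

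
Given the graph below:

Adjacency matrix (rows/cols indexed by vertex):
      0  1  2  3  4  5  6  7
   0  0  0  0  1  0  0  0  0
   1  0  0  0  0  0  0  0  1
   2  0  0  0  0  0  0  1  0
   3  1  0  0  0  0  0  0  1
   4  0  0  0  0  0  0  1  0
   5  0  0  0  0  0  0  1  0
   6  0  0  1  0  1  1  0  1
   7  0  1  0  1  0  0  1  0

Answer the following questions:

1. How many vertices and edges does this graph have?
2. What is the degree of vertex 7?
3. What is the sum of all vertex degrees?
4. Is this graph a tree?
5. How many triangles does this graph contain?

Count: 8 vertices, 7 edges.
Vertex 7 has neighbors [1, 3, 6], degree = 3.
Handshaking lemma: 2 * 7 = 14.
A graph is a tree iff it is connected and has exactly n-1 edges. This graph is connected (all 8 vertices in one component) and has 8-1 = 7 edges. It is a tree.
Number of triangles = 0.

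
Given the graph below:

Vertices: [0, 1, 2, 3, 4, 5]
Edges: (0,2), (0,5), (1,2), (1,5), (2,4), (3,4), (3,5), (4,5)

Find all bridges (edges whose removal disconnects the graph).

No bridges found. The graph is 2-edge-connected (no single edge removal disconnects it).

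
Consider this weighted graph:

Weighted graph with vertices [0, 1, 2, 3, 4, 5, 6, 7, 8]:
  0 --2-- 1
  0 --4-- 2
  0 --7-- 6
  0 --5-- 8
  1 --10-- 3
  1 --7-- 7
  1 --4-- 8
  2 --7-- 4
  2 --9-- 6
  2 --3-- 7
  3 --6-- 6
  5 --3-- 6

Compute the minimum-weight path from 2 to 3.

Using Dijkstra's algorithm from vertex 2:
Shortest path: 2 -> 6 -> 3
Total weight: 9 + 6 = 15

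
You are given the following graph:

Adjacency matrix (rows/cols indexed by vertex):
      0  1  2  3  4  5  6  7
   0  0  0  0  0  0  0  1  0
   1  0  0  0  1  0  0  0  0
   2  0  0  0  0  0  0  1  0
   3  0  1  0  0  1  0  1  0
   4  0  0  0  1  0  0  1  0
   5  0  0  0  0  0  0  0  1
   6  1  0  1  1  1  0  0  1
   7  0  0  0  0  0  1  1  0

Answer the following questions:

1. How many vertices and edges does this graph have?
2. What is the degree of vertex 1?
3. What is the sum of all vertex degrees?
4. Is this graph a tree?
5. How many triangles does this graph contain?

Count: 8 vertices, 8 edges.
Vertex 1 has neighbors [3], degree = 1.
Handshaking lemma: 2 * 8 = 16.
A tree on 8 vertices has 7 edges. This graph has 8 edges (1 extra). Not a tree.
Number of triangles = 1.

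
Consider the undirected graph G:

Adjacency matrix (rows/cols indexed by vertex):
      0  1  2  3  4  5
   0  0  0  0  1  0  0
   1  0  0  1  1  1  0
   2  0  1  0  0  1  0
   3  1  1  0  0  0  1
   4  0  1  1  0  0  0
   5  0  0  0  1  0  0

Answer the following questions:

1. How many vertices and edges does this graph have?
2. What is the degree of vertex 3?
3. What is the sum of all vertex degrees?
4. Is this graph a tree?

Count: 6 vertices, 6 edges.
Vertex 3 has neighbors [0, 1, 5], degree = 3.
Handshaking lemma: 2 * 6 = 12.
A tree on 6 vertices has 5 edges. This graph has 6 edges (1 extra). Not a tree.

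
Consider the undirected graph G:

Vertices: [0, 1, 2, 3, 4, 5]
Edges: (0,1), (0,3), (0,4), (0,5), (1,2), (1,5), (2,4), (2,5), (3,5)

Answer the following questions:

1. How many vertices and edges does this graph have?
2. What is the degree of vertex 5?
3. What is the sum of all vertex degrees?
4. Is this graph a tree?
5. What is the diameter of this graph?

Count: 6 vertices, 9 edges.
Vertex 5 has neighbors [0, 1, 2, 3], degree = 4.
Handshaking lemma: 2 * 9 = 18.
A tree on 6 vertices has 5 edges. This graph has 9 edges (4 extra). Not a tree.
Diameter (longest shortest path) = 2.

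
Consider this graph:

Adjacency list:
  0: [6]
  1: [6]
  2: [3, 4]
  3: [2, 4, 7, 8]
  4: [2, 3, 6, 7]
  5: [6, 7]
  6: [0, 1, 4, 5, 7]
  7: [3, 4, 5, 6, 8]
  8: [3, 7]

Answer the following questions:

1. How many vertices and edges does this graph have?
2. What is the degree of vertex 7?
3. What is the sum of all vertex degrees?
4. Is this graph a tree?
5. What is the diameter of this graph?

Count: 9 vertices, 13 edges.
Vertex 7 has neighbors [3, 4, 5, 6, 8], degree = 5.
Handshaking lemma: 2 * 13 = 26.
A tree on 9 vertices has 8 edges. This graph has 13 edges (5 extra). Not a tree.
Diameter (longest shortest path) = 3.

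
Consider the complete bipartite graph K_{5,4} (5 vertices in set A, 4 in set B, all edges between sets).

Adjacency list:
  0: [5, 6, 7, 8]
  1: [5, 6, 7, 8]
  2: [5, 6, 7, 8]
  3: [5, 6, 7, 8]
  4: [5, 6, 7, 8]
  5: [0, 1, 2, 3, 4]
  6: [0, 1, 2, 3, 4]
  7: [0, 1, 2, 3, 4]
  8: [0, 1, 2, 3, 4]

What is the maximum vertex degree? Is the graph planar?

Set-A vertices have degree 4; set-B vertices have degree 5. Maximum degree = max(5,4) = 5.
K_{5,4} contains K_{3,3} as a subgraph (since both sides have >= 3 vertices); by Kuratowski's theorem it is not planar.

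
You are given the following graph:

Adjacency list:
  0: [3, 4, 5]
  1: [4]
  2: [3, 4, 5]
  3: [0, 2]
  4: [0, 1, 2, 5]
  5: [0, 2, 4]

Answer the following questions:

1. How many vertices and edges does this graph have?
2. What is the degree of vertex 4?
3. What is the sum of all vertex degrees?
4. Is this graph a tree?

Count: 6 vertices, 8 edges.
Vertex 4 has neighbors [0, 1, 2, 5], degree = 4.
Handshaking lemma: 2 * 8 = 16.
A tree on 6 vertices has 5 edges. This graph has 8 edges (3 extra). Not a tree.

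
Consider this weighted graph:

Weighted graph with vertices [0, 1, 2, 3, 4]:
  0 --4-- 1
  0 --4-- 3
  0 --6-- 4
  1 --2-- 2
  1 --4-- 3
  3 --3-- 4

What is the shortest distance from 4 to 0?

Using Dijkstra's algorithm from vertex 4:
Shortest path: 4 -> 0
Total weight: 6 = 6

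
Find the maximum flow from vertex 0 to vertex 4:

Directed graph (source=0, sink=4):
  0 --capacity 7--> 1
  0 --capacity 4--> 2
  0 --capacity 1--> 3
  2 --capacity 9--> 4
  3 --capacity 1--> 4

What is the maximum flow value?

Computing max flow:
  Flow on (0->2): 4/4
  Flow on (0->3): 1/1
  Flow on (2->4): 4/9
  Flow on (3->4): 1/1
Maximum flow = 5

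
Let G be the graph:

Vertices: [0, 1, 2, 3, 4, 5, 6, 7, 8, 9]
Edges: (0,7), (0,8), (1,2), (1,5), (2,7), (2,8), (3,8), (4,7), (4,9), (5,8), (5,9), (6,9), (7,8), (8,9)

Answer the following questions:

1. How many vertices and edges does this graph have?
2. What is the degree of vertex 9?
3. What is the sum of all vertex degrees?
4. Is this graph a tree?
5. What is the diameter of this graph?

Count: 10 vertices, 14 edges.
Vertex 9 has neighbors [4, 5, 6, 8], degree = 4.
Handshaking lemma: 2 * 14 = 28.
A tree on 10 vertices has 9 edges. This graph has 14 edges (5 extra). Not a tree.
Diameter (longest shortest path) = 3.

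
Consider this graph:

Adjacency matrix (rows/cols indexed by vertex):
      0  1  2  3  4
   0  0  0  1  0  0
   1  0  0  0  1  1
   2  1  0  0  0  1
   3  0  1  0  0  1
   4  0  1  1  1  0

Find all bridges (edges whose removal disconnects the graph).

A bridge is an edge whose removal increases the number of connected components.
Bridges found: (0,2), (2,4)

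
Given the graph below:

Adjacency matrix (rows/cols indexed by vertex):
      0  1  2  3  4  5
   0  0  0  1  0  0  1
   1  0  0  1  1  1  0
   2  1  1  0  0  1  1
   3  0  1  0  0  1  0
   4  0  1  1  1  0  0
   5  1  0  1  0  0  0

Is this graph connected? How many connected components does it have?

Checking connectivity: the graph has 1 connected component(s).
All vertices are reachable from each other. The graph IS connected.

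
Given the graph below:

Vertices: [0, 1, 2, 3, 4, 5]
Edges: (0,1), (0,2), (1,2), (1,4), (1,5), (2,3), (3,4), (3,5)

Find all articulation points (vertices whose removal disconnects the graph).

No articulation points. The graph is biconnected.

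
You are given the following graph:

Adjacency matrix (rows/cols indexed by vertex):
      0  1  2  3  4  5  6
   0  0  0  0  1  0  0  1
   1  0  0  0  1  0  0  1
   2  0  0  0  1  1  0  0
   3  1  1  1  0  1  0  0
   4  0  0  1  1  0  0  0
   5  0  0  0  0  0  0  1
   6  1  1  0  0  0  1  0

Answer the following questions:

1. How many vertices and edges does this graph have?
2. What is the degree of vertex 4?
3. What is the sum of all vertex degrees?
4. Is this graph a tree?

Count: 7 vertices, 8 edges.
Vertex 4 has neighbors [2, 3], degree = 2.
Handshaking lemma: 2 * 8 = 16.
A tree on 7 vertices has 6 edges. This graph has 8 edges (2 extra). Not a tree.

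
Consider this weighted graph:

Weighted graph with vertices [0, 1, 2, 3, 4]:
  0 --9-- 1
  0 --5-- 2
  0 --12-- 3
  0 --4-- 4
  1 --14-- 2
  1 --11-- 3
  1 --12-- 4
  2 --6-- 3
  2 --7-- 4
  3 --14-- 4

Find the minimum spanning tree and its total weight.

Applying Kruskal's algorithm (sort edges by weight, add if no cycle):
  Add (0,4) w=4
  Add (0,2) w=5
  Add (2,3) w=6
  Skip (2,4) w=7 (creates cycle)
  Add (0,1) w=9
  Skip (1,3) w=11 (creates cycle)
  Skip (0,3) w=12 (creates cycle)
  Skip (1,4) w=12 (creates cycle)
  Skip (1,2) w=14 (creates cycle)
  Skip (3,4) w=14 (creates cycle)
MST weight = 24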